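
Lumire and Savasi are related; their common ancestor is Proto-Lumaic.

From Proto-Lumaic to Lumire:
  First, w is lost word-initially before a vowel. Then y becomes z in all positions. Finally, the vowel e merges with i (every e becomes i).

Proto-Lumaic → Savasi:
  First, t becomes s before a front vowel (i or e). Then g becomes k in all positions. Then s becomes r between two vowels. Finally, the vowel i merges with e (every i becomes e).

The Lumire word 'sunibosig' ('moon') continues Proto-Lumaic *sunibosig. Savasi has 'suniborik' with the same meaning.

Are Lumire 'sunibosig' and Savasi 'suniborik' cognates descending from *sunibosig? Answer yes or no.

no

Derive the expected Savasi reflex of *sunibosig:
Savasi: *sunibosig > sunibosik > suniborik > suneborek  (by unconditioned shift, rhotacism, vowel merger)
The regular Savasi reflex would be 'suneborek', but the attested form is 'suniborik'. The correspondence is irregular, so they are not cognates (the Savasi form has a different source).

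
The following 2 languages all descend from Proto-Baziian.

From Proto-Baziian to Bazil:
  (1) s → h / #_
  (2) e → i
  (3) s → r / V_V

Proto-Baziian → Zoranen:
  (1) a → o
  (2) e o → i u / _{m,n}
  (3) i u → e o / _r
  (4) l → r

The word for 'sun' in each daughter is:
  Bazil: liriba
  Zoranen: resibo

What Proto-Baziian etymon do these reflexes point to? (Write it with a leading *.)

Position 6: Bazil has a, Zoranen has o. Bazil preserves a here (none of its changes turn any other segment into a), so the proto-segment is *a.
Position 3: Bazil has r, Zoranen has s. Zoranen preserves s here (none of its changes turn any other segment into s), so the proto-segment is *s.
Verify the candidate proto-form against each daughter:
Bazil: start from *lesiba.
  rule 1: no change — lesiba
  rule 2 (vowel merger): lesiba → lisiba
  rule 3 (rhotacism): lisiba → liriba
  ⇒ Bazil liriba
Zoranen: *lesiba
  lesiba → lesibo   [vowel merger]
  lesibo (rule 2 does not apply)
  lesibo (rule 3 does not apply)
  lesibo → resibo   [unconditioned shift]
  giving Zoranen resibo.
Only *lesiba yields all of Bazil liriba, Zoranen resibo.

*lesiba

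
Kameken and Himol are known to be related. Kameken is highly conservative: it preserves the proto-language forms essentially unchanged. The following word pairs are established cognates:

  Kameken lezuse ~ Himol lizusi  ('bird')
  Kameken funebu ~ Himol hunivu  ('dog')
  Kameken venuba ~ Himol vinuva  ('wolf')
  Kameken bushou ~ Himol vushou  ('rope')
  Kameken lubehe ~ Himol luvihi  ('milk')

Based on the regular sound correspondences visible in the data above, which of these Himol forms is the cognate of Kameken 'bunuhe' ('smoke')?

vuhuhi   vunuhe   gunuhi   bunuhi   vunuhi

vunuhi

bushou ~ vushou — Kameken b corresponds to Himol v word-initially before a back vowel.
lezuse ~ lizusi, lubehe ~ luvihi — Kameken e corresponds to Himol i word-finally.
Applying these to Kameken 'bunuhe':
  bunuhe → vunuhe   (b→v word-initially before a back vowel)
  vunuhe → vunuhi   (e→i word-finally)
So the Himol cognate is 'vunuhi'.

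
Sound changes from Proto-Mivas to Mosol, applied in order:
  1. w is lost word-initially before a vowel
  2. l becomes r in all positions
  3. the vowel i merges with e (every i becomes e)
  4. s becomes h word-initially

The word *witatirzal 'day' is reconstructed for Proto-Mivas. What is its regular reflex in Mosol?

Mosol: start from *witatirzal.
  rule 1 (glide loss): witatirzal → itatirzal
  rule 2 (unconditioned shift): itatirzal → itatirzar
  rule 3 (vowel merger): itatirzar → etaterzar
  rule 4: no change — etaterzar
  ⇒ Mosol etaterzar

etaterzar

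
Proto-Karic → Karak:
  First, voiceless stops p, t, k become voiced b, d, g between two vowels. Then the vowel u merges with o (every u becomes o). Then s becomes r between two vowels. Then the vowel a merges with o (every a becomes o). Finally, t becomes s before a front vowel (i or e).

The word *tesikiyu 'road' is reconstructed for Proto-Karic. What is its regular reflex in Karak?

Karak: *tesikiyu > tesigiyu > tesigiyo > terigiyo > serigiyo  (by intervocalic voicing, vowel merger, rhotacism, palatalisation)

serigiyo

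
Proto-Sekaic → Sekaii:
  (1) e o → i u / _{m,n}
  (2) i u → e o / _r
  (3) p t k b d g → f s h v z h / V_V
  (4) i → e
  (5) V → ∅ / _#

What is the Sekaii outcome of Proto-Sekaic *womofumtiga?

Sekaii: start from *womofumtiga.
  rule 1 (pre-nasal raising): womofumtiga → wumofumtiga
  rule 2: no change — wumofumtiga
  rule 3 (intervocalic lenition): wumofumtiga → wumofumtiha
  rule 4 (vowel merger): wumofumtiha → wumofumteha
  rule 5 (apocope): wumofumteha → wumofumteh
  ⇒ Sekaii wumofumteh

wumofumteh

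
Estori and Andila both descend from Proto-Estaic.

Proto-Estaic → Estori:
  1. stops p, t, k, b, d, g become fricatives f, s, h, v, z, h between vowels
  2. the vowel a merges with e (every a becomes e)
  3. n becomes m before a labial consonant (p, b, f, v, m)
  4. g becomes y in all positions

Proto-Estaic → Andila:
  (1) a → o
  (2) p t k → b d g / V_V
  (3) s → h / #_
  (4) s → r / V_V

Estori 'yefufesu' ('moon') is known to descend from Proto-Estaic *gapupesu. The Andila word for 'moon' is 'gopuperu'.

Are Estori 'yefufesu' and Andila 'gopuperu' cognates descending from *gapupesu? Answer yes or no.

Derive the expected Andila reflex of *gapupesu:
Andila: *gapupesu
  gapupesu → gopupesu   [vowel merger]
  gopupesu → gobubesu   [intervocalic voicing]
  gobubesu (rule 3 does not apply)
  gobubesu → gobuberu   [rhotacism]
  giving Andila gobuberu.
The regular Andila reflex would be 'gobuberu', but the attested form is 'gopuperu'. The correspondence is irregular, so they are not cognates (the Andila form has a different source).

no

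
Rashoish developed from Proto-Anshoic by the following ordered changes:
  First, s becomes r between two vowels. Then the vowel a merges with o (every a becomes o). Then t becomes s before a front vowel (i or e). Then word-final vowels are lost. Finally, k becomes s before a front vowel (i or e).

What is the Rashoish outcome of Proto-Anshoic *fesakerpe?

Rashoish: start from *fesakerpe.
  rule 1 (rhotacism): fesakerpe → ferakerpe
  rule 2 (vowel merger): ferakerpe → ferokerpe
  rule 3: no change — ferokerpe
  rule 4 (apocope): ferokerpe → ferokerp
  rule 5 (palatalisation): ferokerp → feroserp
  ⇒ Rashoish feroserp

feroserp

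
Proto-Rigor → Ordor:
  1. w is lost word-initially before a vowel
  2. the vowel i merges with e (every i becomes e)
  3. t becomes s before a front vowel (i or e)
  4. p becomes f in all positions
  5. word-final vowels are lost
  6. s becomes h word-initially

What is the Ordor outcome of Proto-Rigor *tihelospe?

hehelosf

Ordor: *tihelospe
  tihelospe (rule 1 does not apply)
  tihelospe → tehelospe   [vowel merger]
  tehelospe → sehelospe   [palatalisation]
  sehelospe → sehelosfe   [unconditioned shift]
  sehelosfe → sehelosf   [apocope]
  sehelosf → hehelosf   [debuccalisation]
  giving Ordor hehelosf.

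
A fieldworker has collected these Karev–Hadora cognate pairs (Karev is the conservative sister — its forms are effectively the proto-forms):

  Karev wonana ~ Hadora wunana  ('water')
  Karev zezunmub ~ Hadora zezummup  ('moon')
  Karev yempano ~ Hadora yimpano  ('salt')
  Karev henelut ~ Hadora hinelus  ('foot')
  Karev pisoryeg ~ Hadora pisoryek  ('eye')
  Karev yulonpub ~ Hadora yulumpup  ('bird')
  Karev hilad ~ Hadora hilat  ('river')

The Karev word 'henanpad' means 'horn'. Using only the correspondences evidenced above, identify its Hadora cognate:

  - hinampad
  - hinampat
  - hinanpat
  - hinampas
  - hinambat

hinampat

henelut ~ hinelus — Karev e corresponds to Hadora i after a consonant, before a nasal.
yulonpub ~ yulumpup — Karev n corresponds to Hadora m after a vowel, before a labial obstruent.
hilad ~ hilat — Karev d corresponds to Hadora t word-finally.
Applying these to Karev 'henanpad':
  henanpad → hinanpad   (e→i after a consonant, before a nasal)
  hinanpad → hinampad   (n→m after a vowel, before a labial obstruent)
  hinampad → hinampat   (d→t word-finally)
So the Hadora cognate is 'hinampat'.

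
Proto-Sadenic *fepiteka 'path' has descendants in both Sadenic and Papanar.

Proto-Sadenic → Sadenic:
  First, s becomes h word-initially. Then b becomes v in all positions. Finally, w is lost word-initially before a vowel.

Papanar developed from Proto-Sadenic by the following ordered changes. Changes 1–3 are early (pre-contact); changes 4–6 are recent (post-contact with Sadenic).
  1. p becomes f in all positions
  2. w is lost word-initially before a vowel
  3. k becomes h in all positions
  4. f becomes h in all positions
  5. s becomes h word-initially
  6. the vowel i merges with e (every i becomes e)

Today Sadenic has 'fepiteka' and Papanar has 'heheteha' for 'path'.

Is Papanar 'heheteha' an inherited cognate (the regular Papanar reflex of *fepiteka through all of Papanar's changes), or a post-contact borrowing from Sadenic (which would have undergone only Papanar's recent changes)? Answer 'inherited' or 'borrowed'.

inherited

If inherited, *fepiteka would pass through all of Papanar's changes:
Papanar: *fepiteka
  fepiteka → fefiteka   [unconditioned shift]
  fefiteka (rule 2 does not apply)
  fefiteka → fefiteha   [unconditioned shift]
  fefiteha → hehiteha   [unconditioned shift]
  hehiteha (rule 5 does not apply)
  hehiteha → heheteha   [vowel merger]
  giving Papanar heheteha.
If borrowed from Sadenic 'fepiteka' after the early changes, it would undergo only the recent ones:
  rule 4 (unconditioned shift): fepiteka → hepiteka
  rule 5 (debuccalisation): no change (hepiteka)
  rule 6 (vowel merger): hepiteka → hepeteka
  ⇒ as a loan: hepeteka
Papanar 'heheteha' matches the inherited outcome exactly, so it is an inherited cognate, not a loan.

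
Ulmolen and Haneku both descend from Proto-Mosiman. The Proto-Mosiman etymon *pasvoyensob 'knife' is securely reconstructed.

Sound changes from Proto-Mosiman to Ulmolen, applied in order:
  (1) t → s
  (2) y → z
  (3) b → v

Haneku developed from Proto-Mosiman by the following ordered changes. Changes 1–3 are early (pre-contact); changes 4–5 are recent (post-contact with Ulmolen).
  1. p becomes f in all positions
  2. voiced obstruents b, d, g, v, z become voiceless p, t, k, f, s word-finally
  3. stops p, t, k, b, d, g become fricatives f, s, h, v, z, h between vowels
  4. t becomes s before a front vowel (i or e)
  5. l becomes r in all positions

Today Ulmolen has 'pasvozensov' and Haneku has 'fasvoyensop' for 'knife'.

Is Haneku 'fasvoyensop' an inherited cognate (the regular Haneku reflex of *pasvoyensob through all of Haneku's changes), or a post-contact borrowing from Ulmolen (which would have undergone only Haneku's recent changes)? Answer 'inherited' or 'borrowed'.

If inherited, *pasvoyensob would pass through all of Haneku's changes:
Haneku: start from *pasvoyensob.
  rule 1 (unconditioned shift): pasvoyensob → fasvoyensob
  rule 2 (final devoicing): fasvoyensob → fasvoyensop
  rule 3: no change — fasvoyensop
  rule 4: no change — fasvoyensop
  rule 5: no change — fasvoyensop
  ⇒ Haneku fasvoyensop
If borrowed from Ulmolen 'pasvozensov' after the early changes, it would undergo only the recent ones:
  rule 4 (palatalisation): no change (pasvozensov)
  rule 5 (unconditioned shift): no change (pasvozensov)
  ⇒ as a loan: pasvozensov
Haneku 'fasvoyensop' matches the inherited outcome exactly, so it is an inherited cognate, not a loan.

inherited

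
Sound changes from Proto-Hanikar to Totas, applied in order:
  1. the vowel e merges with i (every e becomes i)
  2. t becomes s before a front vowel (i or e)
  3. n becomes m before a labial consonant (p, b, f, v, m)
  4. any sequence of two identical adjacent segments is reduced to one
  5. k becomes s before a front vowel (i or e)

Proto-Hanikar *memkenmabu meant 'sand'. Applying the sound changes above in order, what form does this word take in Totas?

mimsimabu

Totas: *memkenmabu > mimkinmabu > mimkimmabu > mimkimabu > mimsimabu  (by vowel merger, nasal place assimilation, degemination, palatalisation)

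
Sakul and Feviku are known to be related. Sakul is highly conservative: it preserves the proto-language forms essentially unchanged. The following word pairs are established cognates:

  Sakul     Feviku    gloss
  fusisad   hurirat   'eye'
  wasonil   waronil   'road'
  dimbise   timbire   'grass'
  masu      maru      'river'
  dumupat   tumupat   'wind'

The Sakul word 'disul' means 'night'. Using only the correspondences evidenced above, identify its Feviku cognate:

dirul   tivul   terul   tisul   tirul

tirul

dimbise ~ timbire — Sakul d corresponds to Feviku t word-initially before a front vowel.
masu ~ maru — Sakul s corresponds to Feviku r between vowels (before a back vowel).
Applying these to Sakul 'disul':
  disul → tisul   (d→t word-initially before a front vowel)
  tisul → tirul   (s→r between vowels (before a back vowel))
So the Feviku cognate is 'tirul'.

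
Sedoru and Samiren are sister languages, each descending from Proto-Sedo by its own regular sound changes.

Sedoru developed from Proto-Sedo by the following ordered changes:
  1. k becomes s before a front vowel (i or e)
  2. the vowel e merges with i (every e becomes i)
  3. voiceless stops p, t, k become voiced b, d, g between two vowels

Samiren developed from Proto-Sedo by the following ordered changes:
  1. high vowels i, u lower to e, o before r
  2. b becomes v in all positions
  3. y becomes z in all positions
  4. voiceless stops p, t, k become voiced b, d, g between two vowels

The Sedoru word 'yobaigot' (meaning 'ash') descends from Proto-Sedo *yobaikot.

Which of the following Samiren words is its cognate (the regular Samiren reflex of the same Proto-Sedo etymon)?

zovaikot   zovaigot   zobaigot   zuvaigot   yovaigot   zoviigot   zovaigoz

Samiren: *yobaikot
  yobaikot (rule 1 does not apply)
  yobaikot → yovaikot   [unconditioned shift]
  yovaikot → zovaikot   [unconditioned shift]
  zovaikot → zovaigot   [intervocalic voicing]
  giving Samiren zovaigot.
The other candidates each miss or misapply at least one Samiren change.

zovaigot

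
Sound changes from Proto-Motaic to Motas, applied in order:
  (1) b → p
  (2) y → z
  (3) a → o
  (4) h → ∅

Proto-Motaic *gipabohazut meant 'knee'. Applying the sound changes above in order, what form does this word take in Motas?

Motas: *gipabohazut > gipapohazut > gipopohozut > gipopoozut  (by unconditioned shift, vowel merger, h-loss)

gipopoozut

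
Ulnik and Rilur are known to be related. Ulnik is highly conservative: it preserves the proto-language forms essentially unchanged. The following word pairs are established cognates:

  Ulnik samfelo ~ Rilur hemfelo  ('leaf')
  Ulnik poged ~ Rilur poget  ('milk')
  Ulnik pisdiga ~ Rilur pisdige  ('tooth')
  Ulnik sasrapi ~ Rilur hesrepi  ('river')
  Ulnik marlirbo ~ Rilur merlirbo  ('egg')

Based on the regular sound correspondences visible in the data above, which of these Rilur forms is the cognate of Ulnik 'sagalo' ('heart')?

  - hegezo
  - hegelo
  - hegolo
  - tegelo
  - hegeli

hegelo

samfelo ~ hemfelo, sasrapi ~ hesrepi — Ulnik s corresponds to Rilur h word-initially before a back vowel.
sasrapi ~ hesrepi — Ulnik a corresponds to Rilur e after a consonant, before a consonant other than r, m, n, p, b, f, v.
Applying these to Ulnik 'sagalo':
  sagalo → hagalo   (s→h word-initially before a back vowel)
  hagalo → hegalo   (a→e after a consonant, before a consonant other than r, m, n, p, b, f, v)
  hegalo → hegelo   (a→e after a consonant, before a consonant other than r, m, n, p, b, f, v)
So the Rilur cognate is 'hegelo'.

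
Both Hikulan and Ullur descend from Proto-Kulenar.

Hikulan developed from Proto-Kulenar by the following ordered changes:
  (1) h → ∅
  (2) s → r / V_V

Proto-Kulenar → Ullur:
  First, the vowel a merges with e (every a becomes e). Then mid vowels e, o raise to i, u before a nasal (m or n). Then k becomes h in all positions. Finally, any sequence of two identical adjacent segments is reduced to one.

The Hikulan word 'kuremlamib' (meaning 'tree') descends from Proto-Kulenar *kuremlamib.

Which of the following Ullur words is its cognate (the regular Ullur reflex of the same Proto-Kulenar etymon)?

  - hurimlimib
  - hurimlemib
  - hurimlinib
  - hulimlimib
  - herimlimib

Ullur: *kuremlamib > kuremlemib > kurimlimib > hurimlimib  (by vowel merger, pre-nasal raising, unconditioned shift)
Only 'hurimlimib' matches the regular Ullur development of *kuremlamib.

hurimlimib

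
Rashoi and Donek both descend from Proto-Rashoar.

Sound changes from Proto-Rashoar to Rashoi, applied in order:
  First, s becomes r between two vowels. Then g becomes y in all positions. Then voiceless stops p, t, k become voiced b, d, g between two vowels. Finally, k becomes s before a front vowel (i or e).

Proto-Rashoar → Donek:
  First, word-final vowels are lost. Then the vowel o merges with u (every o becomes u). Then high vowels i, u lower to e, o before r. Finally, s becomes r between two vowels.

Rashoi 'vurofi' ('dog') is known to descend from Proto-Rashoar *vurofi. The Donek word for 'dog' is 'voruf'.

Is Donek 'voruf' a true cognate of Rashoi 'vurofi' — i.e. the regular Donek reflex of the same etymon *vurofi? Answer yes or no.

Derive the expected Donek reflex of *vurofi:
Donek: *vurofi > vurof > vuruf > voruf  (by apocope, vowel merger, pre-rhotic lowering)
Donek 'voruf' matches the regular reflex exactly, so the pair is cognate.

yes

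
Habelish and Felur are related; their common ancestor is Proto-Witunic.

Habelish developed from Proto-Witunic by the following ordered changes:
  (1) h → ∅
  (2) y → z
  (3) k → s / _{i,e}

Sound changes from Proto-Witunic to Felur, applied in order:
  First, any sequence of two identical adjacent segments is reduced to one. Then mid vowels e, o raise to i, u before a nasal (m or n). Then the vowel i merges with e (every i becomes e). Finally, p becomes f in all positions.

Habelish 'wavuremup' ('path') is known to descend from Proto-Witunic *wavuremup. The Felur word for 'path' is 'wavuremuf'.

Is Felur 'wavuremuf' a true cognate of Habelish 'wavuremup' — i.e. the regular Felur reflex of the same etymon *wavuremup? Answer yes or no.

yes

Derive the expected Felur reflex of *wavuremup:
Felur: start from *wavuremup.
  rule 1: no change — wavuremup
  rule 2 (pre-nasal raising): wavuremup → wavurimup
  rule 3 (vowel merger): wavurimup → wavuremup
  rule 4 (unconditioned shift): wavuremup → wavuremuf
  ⇒ Felur wavuremuf
Felur 'wavuremuf' matches the regular reflex exactly, so the pair is cognate.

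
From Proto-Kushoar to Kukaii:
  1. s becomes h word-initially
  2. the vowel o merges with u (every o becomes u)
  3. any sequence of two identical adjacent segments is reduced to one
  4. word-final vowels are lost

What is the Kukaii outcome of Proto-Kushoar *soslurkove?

huslurkuv

Kukaii: start from *soslurkove.
  rule 1 (debuccalisation): soslurkove → hoslurkove
  rule 2 (vowel merger): hoslurkove → huslurkuve
  rule 3: no change — huslurkuve
  rule 4 (apocope): huslurkuve → huslurkuv
  ⇒ Kukaii huslurkuv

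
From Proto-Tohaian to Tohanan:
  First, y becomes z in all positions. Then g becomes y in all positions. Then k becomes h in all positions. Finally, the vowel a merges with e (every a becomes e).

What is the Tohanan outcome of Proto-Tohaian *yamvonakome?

Tohanan: *yamvonakome
  yamvonakome → zamvonakome   [unconditioned shift]
  zamvonakome (rule 2 does not apply)
  zamvonakome → zamvonahome   [unconditioned shift]
  zamvonahome → zemvonehome   [vowel merger]
  giving Tohanan zemvonehome.

zemvonehome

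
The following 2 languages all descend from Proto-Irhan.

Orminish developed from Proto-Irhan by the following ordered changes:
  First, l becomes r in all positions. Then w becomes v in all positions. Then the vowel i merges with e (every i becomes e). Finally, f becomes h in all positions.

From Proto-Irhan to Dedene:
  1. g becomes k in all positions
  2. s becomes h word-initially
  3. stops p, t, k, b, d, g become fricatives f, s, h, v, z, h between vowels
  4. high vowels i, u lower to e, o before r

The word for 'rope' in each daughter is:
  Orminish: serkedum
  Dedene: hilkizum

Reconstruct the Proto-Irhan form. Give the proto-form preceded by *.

Position 2: Orminish has e, Dedene has i. Dedene preserves i here (none of its changes turn any other segment into i), so the proto-segment is *i.
Position 5: Orminish has e, Dedene has i. Dedene preserves i here (none of its changes turn any other segment into i), so the proto-segment is *i.
This points to *silkidum. Verify forward in each daughter:
Orminish: *silkidum > sirkidum > serkedum  (by unconditioned shift, vowel merger)
Dedene: start from *silkidum.
  rule 1: no change — silkidum
  rule 2 (debuccalisation): silkidum → hilkidum
  rule 3 (intervocalic lenition): hilkidum → hilkizum
  rule 4: no change — hilkizum
  ⇒ Dedene hilkizum
*silkidum is the unique common source.

*silkidum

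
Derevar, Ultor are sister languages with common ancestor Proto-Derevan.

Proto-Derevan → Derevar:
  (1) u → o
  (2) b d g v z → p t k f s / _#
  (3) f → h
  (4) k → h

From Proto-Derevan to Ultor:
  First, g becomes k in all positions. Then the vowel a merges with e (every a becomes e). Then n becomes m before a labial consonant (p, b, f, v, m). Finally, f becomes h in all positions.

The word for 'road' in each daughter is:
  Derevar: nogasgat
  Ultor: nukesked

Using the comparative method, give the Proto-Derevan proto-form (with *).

Position 6: Derevar has g, Ultor has k. Derevar preserves g here (none of its changes turn any other segment into g), so the proto-segment is *g.
Position 4: Derevar has a, Ultor has e. Derevar preserves a here (none of its changes turn any other segment into a), so the proto-segment is *a.
This points to *nugasgad. Verify forward in each daughter:
Derevar: start from *nugasgad.
  rule 1 (vowel merger): nugasgad → nogasgad
  rule 2 (final devoicing): nogasgad → nogasgat
  rule 3: no change — nogasgat
  rule 4: no change — nogasgat
  ⇒ Derevar nogasgat
Ultor: *nugasgad > nukaskad > nukesked  (by unconditioned shift, vowel merger)
*nugasgad is the unique common source.

*nugasgad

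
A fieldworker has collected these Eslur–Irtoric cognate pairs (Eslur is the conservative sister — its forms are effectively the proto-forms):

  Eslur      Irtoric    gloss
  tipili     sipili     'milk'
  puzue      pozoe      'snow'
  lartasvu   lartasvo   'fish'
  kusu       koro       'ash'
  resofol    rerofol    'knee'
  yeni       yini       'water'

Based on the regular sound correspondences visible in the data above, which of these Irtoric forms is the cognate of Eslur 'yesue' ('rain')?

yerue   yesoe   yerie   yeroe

kusu ~ koro — Eslur s corresponds to Irtoric r between vowels (before a back vowel).
puzue ~ pozoe — Eslur u corresponds to Irtoric o after a consonant, before a front vowel.
Applying these to Eslur 'yesue':
  yesue → yerue   (s→r between vowels (before a back vowel))
  yerue → yeroe   (u→o after a consonant, before a front vowel)
So the Irtoric cognate is 'yeroe'.

yeroe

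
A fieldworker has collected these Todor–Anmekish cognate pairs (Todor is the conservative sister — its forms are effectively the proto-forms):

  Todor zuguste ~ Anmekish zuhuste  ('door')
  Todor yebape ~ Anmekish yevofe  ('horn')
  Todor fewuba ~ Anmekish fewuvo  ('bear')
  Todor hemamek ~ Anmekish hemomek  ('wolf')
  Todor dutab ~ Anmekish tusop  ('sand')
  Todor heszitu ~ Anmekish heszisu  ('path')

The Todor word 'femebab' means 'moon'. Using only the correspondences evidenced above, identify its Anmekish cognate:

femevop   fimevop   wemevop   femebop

femevop

yebape ~ yevofe, fewuba ~ fewuvo — Todor b corresponds to Anmekish v between vowels (before a back vowel).
dutab ~ tusop — Todor a corresponds to Anmekish o after a consonant, before a labial obstruent.
dutab ~ tusop — Todor b corresponds to Anmekish p word-finally.
Applying these to Todor 'femebab':
  femebab → femevab   (b→v between vowels (before a back vowel))
  femevab → femevob   (a→o after a consonant, before a labial obstruent)
  femevob → femevop   (b→p word-finally)
So the Anmekish cognate is 'femevop'.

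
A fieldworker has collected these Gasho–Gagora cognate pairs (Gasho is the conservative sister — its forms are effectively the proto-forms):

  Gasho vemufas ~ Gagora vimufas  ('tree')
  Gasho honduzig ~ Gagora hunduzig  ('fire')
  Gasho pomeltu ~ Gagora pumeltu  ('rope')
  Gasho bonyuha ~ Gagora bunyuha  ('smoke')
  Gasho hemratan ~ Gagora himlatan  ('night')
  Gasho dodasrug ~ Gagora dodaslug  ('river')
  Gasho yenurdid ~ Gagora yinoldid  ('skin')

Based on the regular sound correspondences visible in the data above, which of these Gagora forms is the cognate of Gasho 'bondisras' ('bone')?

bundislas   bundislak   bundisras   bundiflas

honduzig ~ hunduzig, bonyuha ~ bunyuha — Gasho o corresponds to Gagora u after a consonant, before a nasal.
hemratan ~ himlatan — Gasho r corresponds to Gagora l after a consonant, before a back vowel.
Applying these to Gasho 'bondisras':
  bondisras → bundisras   (o→u after a consonant, before a nasal)
  bundisras → bundislas   (r→l after a consonant, before a back vowel)
So the Gagora cognate is 'bundislas'.

bundislas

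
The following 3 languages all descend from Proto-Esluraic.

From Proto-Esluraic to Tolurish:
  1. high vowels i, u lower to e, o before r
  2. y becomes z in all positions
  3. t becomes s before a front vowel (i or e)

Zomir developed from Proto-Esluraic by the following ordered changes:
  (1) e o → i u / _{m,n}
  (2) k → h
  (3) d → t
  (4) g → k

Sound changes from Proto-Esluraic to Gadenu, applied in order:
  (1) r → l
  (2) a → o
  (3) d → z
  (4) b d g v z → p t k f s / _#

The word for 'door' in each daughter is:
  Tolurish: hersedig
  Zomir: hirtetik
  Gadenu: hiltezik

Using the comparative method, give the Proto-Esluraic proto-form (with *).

Position 3: Tolurish has r, Zomir has r, Gadenu has l. Tolurish preserves r here (none of its changes turn any other segment into r), so the proto-segment is *r.
Position 2: Tolurish has e, Zomir has i, Gadenu has i. Gadenu preserves i here (none of its changes turn any other segment into i), so the proto-segment is *i.
This points to *hirtedig. Verify forward in each daughter:
Tolurish: start from *hirtedig.
  rule 1 (pre-rhotic lowering): hirtedig → hertedig
  rule 2: no change — hertedig
  rule 3 (palatalisation): hertedig → hersedig
  ⇒ Tolurish hersedig
Zomir: *hirtedig > hirtetig > hirtetik  (by unconditioned shift, unconditioned shift)
Gadenu: *hirtedig > hiltedig > hiltezig > hiltezik  (by unconditioned shift, unconditioned shift, final devoicing)
Only *hirtedig yields all of Tolurish hersedig, Zomir hirtetik, Gadenu hiltezik.

*hirtedig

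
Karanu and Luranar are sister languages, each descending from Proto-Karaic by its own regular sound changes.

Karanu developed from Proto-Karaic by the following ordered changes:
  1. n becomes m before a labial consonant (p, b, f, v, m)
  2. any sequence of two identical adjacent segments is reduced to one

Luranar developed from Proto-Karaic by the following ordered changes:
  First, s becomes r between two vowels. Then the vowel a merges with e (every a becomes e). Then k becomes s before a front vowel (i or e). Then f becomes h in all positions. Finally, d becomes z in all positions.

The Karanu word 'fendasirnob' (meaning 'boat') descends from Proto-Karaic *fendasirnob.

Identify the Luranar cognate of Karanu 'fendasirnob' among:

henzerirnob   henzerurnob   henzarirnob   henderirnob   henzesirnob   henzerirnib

henzerirnob

Luranar: *fendasirnob
  fendasirnob → fendarirnob   [rhotacism]
  fendarirnob → fenderirnob   [vowel merger]
  fenderirnob (rule 3 does not apply)
  fenderirnob → henderirnob   [unconditioned shift]
  henderirnob → henzerirnob   [unconditioned shift]
  giving Luranar henzerirnob.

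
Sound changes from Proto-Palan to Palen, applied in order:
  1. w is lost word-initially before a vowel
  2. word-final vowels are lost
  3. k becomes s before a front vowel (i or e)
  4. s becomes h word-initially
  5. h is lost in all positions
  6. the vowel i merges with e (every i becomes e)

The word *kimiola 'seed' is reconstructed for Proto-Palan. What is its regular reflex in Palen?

Palen: *kimiola > kimiol > simiol > himiol > imiol > emeol  (by apocope, palatalisation, debuccalisation, h-loss, vowel merger)

emeol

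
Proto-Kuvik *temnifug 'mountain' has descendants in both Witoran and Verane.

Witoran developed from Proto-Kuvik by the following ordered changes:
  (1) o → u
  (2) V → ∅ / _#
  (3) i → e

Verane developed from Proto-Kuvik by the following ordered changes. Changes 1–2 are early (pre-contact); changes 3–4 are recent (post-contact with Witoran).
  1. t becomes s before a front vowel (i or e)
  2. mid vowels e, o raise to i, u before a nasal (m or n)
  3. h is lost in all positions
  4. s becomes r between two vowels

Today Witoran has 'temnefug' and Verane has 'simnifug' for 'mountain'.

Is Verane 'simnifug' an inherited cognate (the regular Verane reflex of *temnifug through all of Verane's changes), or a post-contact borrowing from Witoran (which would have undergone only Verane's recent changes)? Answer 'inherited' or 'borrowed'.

inherited

If inherited, *temnifug would pass through all of Verane's changes:
Verane: *temnifug
  temnifug → semnifug   [palatalisation]
  semnifug → simnifug   [pre-nasal raising]
  simnifug (rule 3 does not apply)
  simnifug (rule 4 does not apply)
  giving Verane simnifug.
If borrowed from Witoran 'temnefug' after the early changes, it would undergo only the recent ones:
  rule 3 (h-loss): no change (temnefug)
  rule 4 (rhotacism): no change (temnefug)
  ⇒ as a loan: temnefug
Verane 'simnifug' matches the inherited outcome exactly, so it is an inherited cognate, not a loan.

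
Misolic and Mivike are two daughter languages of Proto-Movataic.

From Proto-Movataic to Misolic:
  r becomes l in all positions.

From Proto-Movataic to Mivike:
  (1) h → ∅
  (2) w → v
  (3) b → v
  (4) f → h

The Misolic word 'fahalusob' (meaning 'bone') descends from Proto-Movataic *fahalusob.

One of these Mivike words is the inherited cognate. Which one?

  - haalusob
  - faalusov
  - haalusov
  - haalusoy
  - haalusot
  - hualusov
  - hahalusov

haalusov

Mivike: *fahalusob
  fahalusob → faalusob   [h-loss]
  faalusob (rule 2 does not apply)
  faalusob → faalusov   [unconditioned shift]
  faalusov → haalusov   [unconditioned shift]
  giving Mivike haalusov.
Only 'haalusov' matches the regular Mivike development of *fahalusob.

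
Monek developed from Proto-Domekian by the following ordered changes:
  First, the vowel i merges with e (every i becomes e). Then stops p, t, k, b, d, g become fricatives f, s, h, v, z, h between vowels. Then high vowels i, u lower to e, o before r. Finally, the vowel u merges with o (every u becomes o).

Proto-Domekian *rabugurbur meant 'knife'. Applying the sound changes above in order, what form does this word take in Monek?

ravohorbor

Monek: *rabugurbur
  rabugurbur (rule 1 does not apply)
  rabugurbur → ravuhurbur   [intervocalic lenition]
  ravuhurbur → ravuhorbor   [pre-rhotic lowering]
  ravuhorbor → ravohorbor   [vowel merger]
  giving Monek ravohorbor.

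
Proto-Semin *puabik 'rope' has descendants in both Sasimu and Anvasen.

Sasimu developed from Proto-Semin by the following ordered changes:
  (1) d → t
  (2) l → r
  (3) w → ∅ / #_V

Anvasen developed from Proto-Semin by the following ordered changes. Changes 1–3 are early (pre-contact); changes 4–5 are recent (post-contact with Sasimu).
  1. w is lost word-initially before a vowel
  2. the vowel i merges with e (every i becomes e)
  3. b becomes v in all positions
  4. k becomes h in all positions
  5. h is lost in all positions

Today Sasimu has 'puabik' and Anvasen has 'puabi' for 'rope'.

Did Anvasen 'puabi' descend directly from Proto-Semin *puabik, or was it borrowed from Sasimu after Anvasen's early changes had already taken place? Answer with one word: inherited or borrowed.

borrowed

If inherited, *puabik would pass through all of Anvasen's changes:
Anvasen: *puabik > puabek > puavek > puaveh > puave  (by vowel merger, unconditioned shift, unconditioned shift, h-loss)
If borrowed from Sasimu 'puabik' after the early changes, it would undergo only the recent ones:
  rule 4 (unconditioned shift): puabik → puabih
  rule 5 (h-loss): puabih → puabi
  ⇒ as a loan: puabi
Anvasen 'puabi' matches the loan outcome 'puabi', not the inherited 'puave' — it skipped the early Anvasen changes, so it was borrowed from Sasimu.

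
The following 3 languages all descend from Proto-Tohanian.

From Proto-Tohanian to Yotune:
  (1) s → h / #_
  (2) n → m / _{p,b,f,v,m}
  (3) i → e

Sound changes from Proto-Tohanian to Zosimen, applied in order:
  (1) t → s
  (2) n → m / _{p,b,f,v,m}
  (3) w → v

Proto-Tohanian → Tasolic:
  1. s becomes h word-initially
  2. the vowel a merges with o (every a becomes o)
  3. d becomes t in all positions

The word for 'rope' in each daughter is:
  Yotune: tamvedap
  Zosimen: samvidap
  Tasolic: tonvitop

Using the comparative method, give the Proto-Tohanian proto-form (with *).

Position 2: Yotune has a, Zosimen has a, Tasolic has o. Yotune preserves a here (none of its changes turn any other segment into a), so the proto-segment is *a.
Position 3: Yotune has m, Zosimen has m, Tasolic has n. Tasolic preserves n here (none of its changes turn any other segment into n), so the proto-segment is *n.
Position 1: Yotune has t, Zosimen has s, Tasolic has t. Yotune preserves t here (none of its changes turn any other segment into t), so the proto-segment is *t.
Verify the candidate proto-form against each daughter:
Yotune: *tanvidap
  tanvidap (rule 1 does not apply)
  tanvidap → tamvidap   [nasal place assimilation]
  tamvidap → tamvedap   [vowel merger]
  giving Yotune tamvedap.
Zosimen: *tanvidap > sanvidap > samvidap  (by unconditioned shift, nasal place assimilation)
Tasolic: *tanvidap
  tanvidap (rule 1 does not apply)
  tanvidap → tonvidop   [vowel merger]
  tonvidop → tonvitop   [unconditioned shift]
  giving Tasolic tonvitop.
*tanvidap is the unique common source.

*tanvidap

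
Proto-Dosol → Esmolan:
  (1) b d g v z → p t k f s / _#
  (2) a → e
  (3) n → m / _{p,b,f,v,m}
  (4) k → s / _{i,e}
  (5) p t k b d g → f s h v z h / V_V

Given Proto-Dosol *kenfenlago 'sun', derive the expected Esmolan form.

Esmolan: *kenfenlago
  kenfenlago (rule 1 does not apply)
  kenfenlago → kenfenlego   [vowel merger]
  kenfenlego → kemfenlego   [nasal place assimilation]
  kemfenlego → semfenlego   [palatalisation]
  semfenlego → semfenleho   [intervocalic lenition]
  giving Esmolan semfenleho.

semfenleho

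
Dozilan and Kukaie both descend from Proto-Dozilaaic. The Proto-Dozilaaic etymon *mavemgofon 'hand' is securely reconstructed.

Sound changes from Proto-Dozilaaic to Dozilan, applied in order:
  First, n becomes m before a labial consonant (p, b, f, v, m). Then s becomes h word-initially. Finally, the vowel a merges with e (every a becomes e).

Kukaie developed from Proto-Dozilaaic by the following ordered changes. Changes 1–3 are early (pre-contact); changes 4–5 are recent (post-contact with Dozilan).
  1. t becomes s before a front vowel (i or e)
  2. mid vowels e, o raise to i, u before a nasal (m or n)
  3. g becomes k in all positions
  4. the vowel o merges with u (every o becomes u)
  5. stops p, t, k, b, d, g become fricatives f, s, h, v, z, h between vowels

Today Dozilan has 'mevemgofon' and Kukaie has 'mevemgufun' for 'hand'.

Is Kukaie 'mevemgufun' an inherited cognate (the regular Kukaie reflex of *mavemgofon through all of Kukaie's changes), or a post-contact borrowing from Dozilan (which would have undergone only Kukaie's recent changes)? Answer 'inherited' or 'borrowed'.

borrowed

If inherited, *mavemgofon would pass through all of Kukaie's changes:
Kukaie: start from *mavemgofon.
  rule 1: no change — mavemgofon
  rule 2 (pre-nasal raising): mavemgofon → mavimgofun
  rule 3 (unconditioned shift): mavimgofun → mavimkofun
  rule 4 (vowel merger): mavimkofun → mavimkufun
  rule 5: no change — mavimkufun
  ⇒ Kukaie mavimkufun
If borrowed from Dozilan 'mevemgofon' after the early changes, it would undergo only the recent ones:
  rule 4 (vowel merger): mevemgofon → mevemgufun
  rule 5 (intervocalic lenition): no change (mevemgufun)
  ⇒ as a loan: mevemgufun
Kukaie 'mevemgufun' matches the loan outcome 'mevemgufun', not the inherited 'mavimkufun' — it skipped the early Kukaie changes, so it was borrowed from Dozilan.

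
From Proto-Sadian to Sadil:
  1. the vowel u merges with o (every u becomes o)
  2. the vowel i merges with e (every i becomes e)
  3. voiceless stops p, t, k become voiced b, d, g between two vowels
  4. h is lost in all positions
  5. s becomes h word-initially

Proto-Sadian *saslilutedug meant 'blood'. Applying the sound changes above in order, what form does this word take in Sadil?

haslelodedog

Sadil: *saslilutedug
  saslilutedug → saslilotedog   [vowel merger]
  saslilotedog → saslelotedog   [vowel merger]
  saslelotedog → saslelodedog   [intervocalic voicing]
  saslelodedog (rule 4 does not apply)
  saslelodedog → haslelodedog   [debuccalisation]
  giving Sadil haslelodedog.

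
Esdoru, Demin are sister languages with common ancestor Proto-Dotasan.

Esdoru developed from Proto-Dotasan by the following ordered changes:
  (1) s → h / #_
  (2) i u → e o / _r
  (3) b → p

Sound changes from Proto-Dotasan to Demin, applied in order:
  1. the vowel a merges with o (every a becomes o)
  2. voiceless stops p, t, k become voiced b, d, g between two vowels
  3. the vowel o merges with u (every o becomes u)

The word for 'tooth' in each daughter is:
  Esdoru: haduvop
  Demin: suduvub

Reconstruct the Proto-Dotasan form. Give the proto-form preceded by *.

Position 2: Esdoru has a, Demin has u. Esdoru preserves a here (none of its changes turn any other segment into a), so the proto-segment is *a.
Position 6: Esdoru has o, Demin has u. Taking the neighbouring segments as reconstructed: Esdoru o can only go back to *o; Demin u could go back to *a or *o or *u — the one source consistent with every daughter is *o.
Position 7: Esdoru has p, Demin has b. Taking the neighbouring segments as reconstructed: Esdoru p could go back to *p or *b; Demin b can only go back to *b — the one source consistent with every daughter is *b.
Verify the candidate proto-form against each daughter:
Esdoru: start from *saduvob.
  rule 1 (debuccalisation): saduvob → haduvob
  rule 2: no change — haduvob
  rule 3 (unconditioned shift): haduvob → haduvop
  ⇒ Esdoru haduvop
Demin: *saduvob
  saduvob → soduvob   [vowel merger]
  soduvob (rule 2 does not apply)
  soduvob → suduvub   [vowel merger]
  giving Demin suduvub.
*saduvob is the unique common source.

*saduvob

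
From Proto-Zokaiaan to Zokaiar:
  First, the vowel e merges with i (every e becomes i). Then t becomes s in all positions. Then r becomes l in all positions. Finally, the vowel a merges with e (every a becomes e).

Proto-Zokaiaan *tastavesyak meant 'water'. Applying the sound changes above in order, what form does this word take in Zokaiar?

sessevisyek

Zokaiar: *tastavesyak
  tastavesyak → tastavisyak   [vowel merger]
  tastavisyak → sassavisyak   [unconditioned shift]
  sassavisyak (rule 3 does not apply)
  sassavisyak → sessevisyek   [vowel merger]
  giving Zokaiar sessevisyek.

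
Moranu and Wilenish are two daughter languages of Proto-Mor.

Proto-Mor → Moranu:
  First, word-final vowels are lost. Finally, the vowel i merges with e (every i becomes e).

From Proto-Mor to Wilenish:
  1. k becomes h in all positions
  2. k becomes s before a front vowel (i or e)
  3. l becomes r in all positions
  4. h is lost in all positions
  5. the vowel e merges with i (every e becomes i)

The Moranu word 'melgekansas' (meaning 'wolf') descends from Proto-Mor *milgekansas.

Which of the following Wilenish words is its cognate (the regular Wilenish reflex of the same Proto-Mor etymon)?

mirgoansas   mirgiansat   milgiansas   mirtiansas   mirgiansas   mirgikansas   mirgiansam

Wilenish: *milgekansas > milgehansas > mirgehansas > mirgeansas > mirgiansas  (by unconditioned shift, unconditioned shift, h-loss, vowel merger)
Among the options, 'mirgiansas' alone shows every Wilenish change applied in order.

mirgiansas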